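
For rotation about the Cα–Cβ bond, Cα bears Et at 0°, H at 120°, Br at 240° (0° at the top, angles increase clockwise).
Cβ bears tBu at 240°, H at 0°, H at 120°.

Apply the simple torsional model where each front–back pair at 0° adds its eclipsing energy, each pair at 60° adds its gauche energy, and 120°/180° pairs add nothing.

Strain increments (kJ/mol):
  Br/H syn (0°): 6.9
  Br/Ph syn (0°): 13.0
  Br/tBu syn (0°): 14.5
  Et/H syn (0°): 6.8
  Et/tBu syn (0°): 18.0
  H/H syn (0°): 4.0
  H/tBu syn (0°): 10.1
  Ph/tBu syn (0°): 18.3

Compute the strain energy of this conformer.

25.3 kJ/mol

This conformer (eclipsed): Et(0°)/H(0°) eclipsed 6.8; H(120°)/H(120°) eclipsed 4.0; Br(240°)/tBu(240°) eclipsed 14.5 → 25.3 kJ/mol.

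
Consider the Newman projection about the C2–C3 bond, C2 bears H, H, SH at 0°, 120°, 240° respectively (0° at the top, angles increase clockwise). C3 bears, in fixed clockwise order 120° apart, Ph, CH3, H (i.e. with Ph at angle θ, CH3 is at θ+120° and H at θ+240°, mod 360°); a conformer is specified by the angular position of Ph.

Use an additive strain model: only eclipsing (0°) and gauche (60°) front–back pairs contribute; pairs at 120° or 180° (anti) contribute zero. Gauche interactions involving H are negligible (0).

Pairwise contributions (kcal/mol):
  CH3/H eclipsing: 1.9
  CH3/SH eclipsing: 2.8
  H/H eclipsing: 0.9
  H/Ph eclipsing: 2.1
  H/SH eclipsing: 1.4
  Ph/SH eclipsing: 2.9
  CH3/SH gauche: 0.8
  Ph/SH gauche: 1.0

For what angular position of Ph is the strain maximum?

120°

Ph at 0° is eclipsed. H at 0° is eclipsed with Ph at 0° (2.1); H at 120° is eclipsed with CH3 at 120° (1.9); SH at 240° is eclipsed with H at 240° (1.4). Total 5.4 kcal/mol.
Ph at 60° is staggered. SH at 240° is gauche with CH3 at 180° (0.8). Total 0.8 kcal/mol.
Ph at 120° is eclipsed. H at 0° is eclipsed with H at 0° (0.9); H at 120° is eclipsed with Ph at 120° (2.1); SH at 240° is eclipsed with CH3 at 240° (2.8). Total 5.8 kcal/mol.
Ph at 180° is staggered. SH at 240° is gauche with Ph at 180° (1.0); SH at 240° is gauche with CH3 at 300° (0.8). Total 1.8 kcal/mol.
Ph at 240° is eclipsed. H at 0° is eclipsed with CH3 at 0° (1.9); H at 120° is eclipsed with H at 120° (0.9); SH at 240° is eclipsed with Ph at 240° (2.9). Total 5.7 kcal/mol.
Ph at 300° is staggered. SH at 240° is gauche with Ph at 300° (1.0). Total 1.0 kcal/mol.
The maximum (5.8 kcal/mol) occurs with Ph at 120°.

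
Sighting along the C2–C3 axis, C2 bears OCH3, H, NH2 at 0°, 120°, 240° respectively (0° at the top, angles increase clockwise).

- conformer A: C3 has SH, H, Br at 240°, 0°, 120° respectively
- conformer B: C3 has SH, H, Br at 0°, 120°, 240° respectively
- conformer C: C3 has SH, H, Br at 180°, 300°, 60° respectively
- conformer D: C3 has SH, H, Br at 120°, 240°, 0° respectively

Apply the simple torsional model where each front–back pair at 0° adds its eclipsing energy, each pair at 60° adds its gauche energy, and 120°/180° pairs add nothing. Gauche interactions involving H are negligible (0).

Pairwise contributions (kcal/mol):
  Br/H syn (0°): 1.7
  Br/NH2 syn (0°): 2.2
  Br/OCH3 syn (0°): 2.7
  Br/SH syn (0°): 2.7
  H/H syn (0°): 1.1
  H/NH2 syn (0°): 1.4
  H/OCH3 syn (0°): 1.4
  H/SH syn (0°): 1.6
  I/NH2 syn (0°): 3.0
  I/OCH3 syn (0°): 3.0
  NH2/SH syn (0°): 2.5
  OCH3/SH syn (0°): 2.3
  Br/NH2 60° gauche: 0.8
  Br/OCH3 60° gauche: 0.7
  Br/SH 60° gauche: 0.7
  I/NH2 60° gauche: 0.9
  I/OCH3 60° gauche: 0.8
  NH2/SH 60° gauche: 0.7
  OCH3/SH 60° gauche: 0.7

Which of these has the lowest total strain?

A (eclipsed): OCH3–H eclipsed, H–Br eclipsed, NH2–SH eclipsed; 1.4 + 1.7 + 2.5 = 5.6 kcal/mol.
B (eclipsed): OCH3–SH eclipsed, H–H eclipsed, NH2–Br eclipsed; 2.3 + 1.1 + 2.2 = 5.6 kcal/mol.
C (staggered): OCH3–Br gauche, NH2–SH gauche; 0.7 + 0.7 = 1.4 kcal/mol.
D (eclipsed): OCH3–Br eclipsed, H–SH eclipsed, NH2–H eclipsed; 2.7 + 1.6 + 1.4 = 5.7 kcal/mol.
C has the lowest total (1.4 kcal/mol).

C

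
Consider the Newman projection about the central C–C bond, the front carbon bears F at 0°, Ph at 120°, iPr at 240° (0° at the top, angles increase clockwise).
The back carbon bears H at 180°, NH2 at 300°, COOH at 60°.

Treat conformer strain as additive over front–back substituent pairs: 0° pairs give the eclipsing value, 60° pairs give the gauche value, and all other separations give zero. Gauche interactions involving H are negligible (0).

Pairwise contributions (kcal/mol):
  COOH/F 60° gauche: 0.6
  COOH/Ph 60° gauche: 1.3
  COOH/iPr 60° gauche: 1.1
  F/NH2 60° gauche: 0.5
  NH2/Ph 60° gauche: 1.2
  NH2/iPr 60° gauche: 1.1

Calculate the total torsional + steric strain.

3.5 kcal/mol

This conformer is staggered. F at 0° is gauche with NH2 at 300° (0.5); F at 0° is gauche with COOH at 60° (0.6); Ph at 120° is gauche with COOH at 60° (1.3); iPr at 240° is gauche with NH2 at 300° (1.1). Total 3.5 kcal/mol.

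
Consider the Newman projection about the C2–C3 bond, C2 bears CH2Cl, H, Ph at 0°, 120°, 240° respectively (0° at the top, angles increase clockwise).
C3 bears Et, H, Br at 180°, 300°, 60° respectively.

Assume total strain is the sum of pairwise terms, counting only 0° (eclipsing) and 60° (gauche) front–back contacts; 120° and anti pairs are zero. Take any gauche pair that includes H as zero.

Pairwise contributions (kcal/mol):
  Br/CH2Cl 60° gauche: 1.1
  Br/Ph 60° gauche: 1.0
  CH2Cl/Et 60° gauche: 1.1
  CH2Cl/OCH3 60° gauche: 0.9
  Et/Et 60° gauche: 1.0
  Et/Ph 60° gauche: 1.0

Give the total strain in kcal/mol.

2.1 kcal/mol

This conformer (staggered): CH2Cl–Br gauche, Ph–Et gauche; 1.1 + 1.0 = 2.1 kcal/mol.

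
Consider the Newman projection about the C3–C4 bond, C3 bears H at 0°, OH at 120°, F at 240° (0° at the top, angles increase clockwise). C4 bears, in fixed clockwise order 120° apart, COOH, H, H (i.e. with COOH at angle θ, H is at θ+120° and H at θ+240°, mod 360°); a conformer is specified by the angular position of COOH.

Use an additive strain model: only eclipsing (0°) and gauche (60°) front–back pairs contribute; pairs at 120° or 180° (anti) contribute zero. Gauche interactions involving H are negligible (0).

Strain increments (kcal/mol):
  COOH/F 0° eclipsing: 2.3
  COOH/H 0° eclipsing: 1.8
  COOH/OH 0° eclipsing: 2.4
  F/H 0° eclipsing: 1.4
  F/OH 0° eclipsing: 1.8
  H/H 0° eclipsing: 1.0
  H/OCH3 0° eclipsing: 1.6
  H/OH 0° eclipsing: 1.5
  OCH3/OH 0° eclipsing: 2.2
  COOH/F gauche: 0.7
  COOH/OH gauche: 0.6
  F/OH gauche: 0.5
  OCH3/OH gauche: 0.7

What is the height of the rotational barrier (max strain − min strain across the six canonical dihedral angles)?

COOH at 0° (eclipsed): H(0°)/COOH(0°) eclipsed 1.8; OH(120°)/H(120°) eclipsed 1.5; F(240°)/H(240°) eclipsed 1.4 → 4.7 kcal/mol.
COOH at 60° (staggered): OH(120°)/COOH(60°) gauche 0.6 → 0.6 kcal/mol.
COOH at 120° (eclipsed): H(0°)/H(0°) eclipsed 1.0; OH(120°)/COOH(120°) eclipsed 2.4; F(240°)/H(240°) eclipsed 1.4 → 4.8 kcal/mol.
COOH at 180° (staggered): OH(120°)/COOH(180°) gauche 0.6; F(240°)/COOH(180°) gauche 0.7 → 1.3 kcal/mol.
COOH at 240° (eclipsed): H(0°)/H(0°) eclipsed 1.0; OH(120°)/H(120°) eclipsed 1.5; F(240°)/COOH(240°) eclipsed 2.3 → 4.8 kcal/mol.
COOH at 300° (staggered): F(240°)/COOH(300°) gauche 0.7 → 0.7 kcal/mol.
Max at 120° (4.8 kcal/mol), min at 60° (0.6 kcal/mol); barrier = 4.2 kcal/mol.

4.2 kcal/mol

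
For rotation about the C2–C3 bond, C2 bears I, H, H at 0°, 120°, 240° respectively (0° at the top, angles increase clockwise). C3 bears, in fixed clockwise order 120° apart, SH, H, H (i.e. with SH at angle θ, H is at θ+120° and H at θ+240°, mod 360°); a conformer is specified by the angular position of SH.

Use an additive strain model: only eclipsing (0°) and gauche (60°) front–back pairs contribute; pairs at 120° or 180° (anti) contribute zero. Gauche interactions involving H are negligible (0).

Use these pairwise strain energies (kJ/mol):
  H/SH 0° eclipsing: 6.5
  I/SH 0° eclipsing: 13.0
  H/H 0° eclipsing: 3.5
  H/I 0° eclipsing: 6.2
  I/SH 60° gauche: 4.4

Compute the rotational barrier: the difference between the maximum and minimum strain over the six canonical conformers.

SH at 0° (eclipsed): I–SH eclipsed, H–H eclipsed, H–H eclipsed; 13.0 + 3.5 + 3.5 = 20.0 kJ/mol.
SH at 60° (staggered): I–SH gauche; 4.4 = 4.4 kJ/mol.
SH at 120° (eclipsed): I–H eclipsed, H–SH eclipsed, H–H eclipsed; 6.2 + 6.5 + 3.5 = 16.2 kJ/mol.
SH at 180° (staggered): no non-H gauche contacts → 0.0 kJ/mol.
SH at 240° (eclipsed): I–H eclipsed, H–H eclipsed, H–SH eclipsed; 6.2 + 3.5 + 6.5 = 16.2 kJ/mol.
SH at 300° (staggered): I–SH gauche; 4.4 = 4.4 kJ/mol.
Max at 0° (20.0 kJ/mol), min at 180° (0.0 kJ/mol); barrier = 20.0 kJ/mol.

20.0 kJ/mol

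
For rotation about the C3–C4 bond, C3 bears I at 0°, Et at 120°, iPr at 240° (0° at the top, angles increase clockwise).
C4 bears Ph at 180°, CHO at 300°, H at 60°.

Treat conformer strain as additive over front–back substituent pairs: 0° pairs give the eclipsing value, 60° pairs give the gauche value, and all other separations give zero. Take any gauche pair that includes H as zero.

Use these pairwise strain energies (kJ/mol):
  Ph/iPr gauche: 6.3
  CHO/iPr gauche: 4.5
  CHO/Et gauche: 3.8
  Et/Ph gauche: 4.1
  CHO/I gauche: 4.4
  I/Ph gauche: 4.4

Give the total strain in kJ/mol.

19.3 kJ/mol

This conformer is staggered. I at 0° is gauche with CHO at 300° (4.4); Et at 120° is gauche with Ph at 180° (4.1); iPr at 240° is gauche with Ph at 180° (6.3); iPr at 240° is gauche with CHO at 300° (4.5). Total 19.3 kJ/mol.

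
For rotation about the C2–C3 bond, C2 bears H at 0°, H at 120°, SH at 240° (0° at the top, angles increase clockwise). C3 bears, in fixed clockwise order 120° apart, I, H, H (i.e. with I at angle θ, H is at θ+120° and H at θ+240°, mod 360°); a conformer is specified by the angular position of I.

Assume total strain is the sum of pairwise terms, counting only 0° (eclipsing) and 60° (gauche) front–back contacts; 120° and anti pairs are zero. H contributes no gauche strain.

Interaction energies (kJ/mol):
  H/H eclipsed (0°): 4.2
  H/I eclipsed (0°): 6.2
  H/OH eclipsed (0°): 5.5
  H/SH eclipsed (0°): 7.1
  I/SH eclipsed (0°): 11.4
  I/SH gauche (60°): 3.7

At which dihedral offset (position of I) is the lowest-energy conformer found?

60°

I at 0° is eclipsed. H at 0° is eclipsed with I at 0° (6.2); H at 120° is eclipsed with H at 120° (4.2); SH at 240° is eclipsed with H at 240° (7.1). Total 17.5 kJ/mol.
I at 60° (staggered): no non-H gauche contacts → 0.0 kJ/mol.
I at 120° is eclipsed. H at 0° is eclipsed with H at 0° (4.2); H at 120° is eclipsed with I at 120° (6.2); SH at 240° is eclipsed with H at 240° (7.1). Total 17.5 kJ/mol.
I at 180° is staggered. SH at 240° is gauche with I at 180° (3.7). Total 3.7 kJ/mol.
I at 240° is eclipsed. H at 0° is eclipsed with H at 0° (4.2); H at 120° is eclipsed with H at 120° (4.2); SH at 240° is eclipsed with I at 240° (11.4). Total 19.8 kJ/mol.
I at 300° is staggered. SH at 240° is gauche with I at 300° (3.7). Total 3.7 kJ/mol.
The minimum (0.0 kJ/mol) occurs with I at 60°.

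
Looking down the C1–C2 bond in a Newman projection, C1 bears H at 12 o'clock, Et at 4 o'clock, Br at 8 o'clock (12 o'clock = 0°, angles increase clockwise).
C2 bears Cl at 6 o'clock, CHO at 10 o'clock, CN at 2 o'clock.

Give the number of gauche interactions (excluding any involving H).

Non-H gauche pairs: Et(120°)/Cl(180°); Et(120°)/CN(60°); Br(240°)/Cl(180°); Br(240°)/CHO(300°) — 4 interactions.

4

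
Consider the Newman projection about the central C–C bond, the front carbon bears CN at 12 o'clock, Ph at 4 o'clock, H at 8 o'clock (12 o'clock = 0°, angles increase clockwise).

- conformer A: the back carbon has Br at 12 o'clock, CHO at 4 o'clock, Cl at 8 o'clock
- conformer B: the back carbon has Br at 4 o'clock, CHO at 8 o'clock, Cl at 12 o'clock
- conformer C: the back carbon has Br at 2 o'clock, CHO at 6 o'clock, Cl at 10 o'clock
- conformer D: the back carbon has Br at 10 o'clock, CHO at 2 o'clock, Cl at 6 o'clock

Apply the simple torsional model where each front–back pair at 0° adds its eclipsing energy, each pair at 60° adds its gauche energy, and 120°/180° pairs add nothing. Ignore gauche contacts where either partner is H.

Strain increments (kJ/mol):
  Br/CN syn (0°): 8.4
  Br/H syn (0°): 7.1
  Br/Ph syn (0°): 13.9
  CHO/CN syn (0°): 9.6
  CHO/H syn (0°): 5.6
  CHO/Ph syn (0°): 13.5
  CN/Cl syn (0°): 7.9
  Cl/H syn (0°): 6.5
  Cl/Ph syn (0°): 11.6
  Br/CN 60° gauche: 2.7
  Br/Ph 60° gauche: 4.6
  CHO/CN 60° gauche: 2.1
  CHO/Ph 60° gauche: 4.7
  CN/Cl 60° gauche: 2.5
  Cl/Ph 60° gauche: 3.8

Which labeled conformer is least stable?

A

A is eclipsed. CN at 0° is eclipsed with Br at 0° (8.4); Ph at 120° is eclipsed with CHO at 120° (13.5); H at 240° is eclipsed with Cl at 240° (6.5). Total 28.4 kJ/mol.
B is eclipsed. CN at 0° is eclipsed with Cl at 0° (7.9); Ph at 120° is eclipsed with Br at 120° (13.9); H at 240° is eclipsed with CHO at 240° (5.6). Total 27.4 kJ/mol.
C is staggered. CN at 0° is gauche with Br at 60° (2.7); CN at 0° is gauche with Cl at 300° (2.5); Ph at 120° is gauche with Br at 60° (4.6); Ph at 120° is gauche with CHO at 180° (4.7). Total 14.5 kJ/mol.
D is staggered. CN at 0° is gauche with Br at 300° (2.7); CN at 0° is gauche with CHO at 60° (2.1); Ph at 120° is gauche with CHO at 60° (4.7); Ph at 120° is gauche with Cl at 180° (3.8). Total 13.3 kJ/mol.
A has the highest total (28.4 kJ/mol).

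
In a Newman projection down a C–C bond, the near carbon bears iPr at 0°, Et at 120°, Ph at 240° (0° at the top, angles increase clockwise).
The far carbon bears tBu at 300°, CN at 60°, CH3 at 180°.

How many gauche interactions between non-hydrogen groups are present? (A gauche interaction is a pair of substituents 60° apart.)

Non-H gauche pairs: iPr(0°)/tBu(300°); iPr(0°)/CN(60°); Et(120°)/CN(60°); Et(120°)/CH3(180°); Ph(240°)/tBu(300°); Ph(240°)/CH3(180°) — 6 interactions.

6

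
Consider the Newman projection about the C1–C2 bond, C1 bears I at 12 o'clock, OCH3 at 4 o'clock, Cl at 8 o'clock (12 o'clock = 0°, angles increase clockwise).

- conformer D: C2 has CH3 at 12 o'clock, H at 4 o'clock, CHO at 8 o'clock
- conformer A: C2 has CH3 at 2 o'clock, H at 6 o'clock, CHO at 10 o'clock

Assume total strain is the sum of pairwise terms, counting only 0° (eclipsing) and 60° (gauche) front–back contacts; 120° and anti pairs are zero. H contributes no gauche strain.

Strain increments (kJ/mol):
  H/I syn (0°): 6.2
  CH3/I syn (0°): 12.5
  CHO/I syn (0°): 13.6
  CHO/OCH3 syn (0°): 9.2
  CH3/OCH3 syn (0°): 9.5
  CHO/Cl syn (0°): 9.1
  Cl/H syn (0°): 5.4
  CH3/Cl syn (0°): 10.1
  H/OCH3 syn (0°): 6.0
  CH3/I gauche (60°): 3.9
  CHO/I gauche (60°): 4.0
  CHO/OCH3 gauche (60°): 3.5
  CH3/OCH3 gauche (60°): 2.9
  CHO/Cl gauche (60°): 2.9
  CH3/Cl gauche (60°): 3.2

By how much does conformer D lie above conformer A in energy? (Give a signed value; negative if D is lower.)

D (eclipsed): I(0°)/CH3(0°) eclipsed 12.5; OCH3(120°)/H(120°) eclipsed 6.0; Cl(240°)/CHO(240°) eclipsed 9.1 → 27.6 kJ/mol.
A (staggered): I(0°)/CH3(60°) gauche 3.9; I(0°)/CHO(300°) gauche 4.0; OCH3(120°)/CH3(60°) gauche 2.9; Cl(240°)/CHO(300°) gauche 2.9 → 13.7 kJ/mol.
E(D) − E(A) = 27.6 − 13.7 = +13.9 kJ/mol.

+13.9 kJ/mol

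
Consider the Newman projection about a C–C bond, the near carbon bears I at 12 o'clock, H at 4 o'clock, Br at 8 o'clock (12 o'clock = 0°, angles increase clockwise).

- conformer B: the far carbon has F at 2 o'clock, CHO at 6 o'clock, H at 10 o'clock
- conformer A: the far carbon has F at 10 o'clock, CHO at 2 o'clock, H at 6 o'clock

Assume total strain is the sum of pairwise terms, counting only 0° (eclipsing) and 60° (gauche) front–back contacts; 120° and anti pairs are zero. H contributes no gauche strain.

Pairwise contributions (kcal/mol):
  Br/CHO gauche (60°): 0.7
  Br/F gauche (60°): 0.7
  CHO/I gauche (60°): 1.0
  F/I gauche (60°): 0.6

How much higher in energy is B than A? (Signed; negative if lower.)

B (staggered): I–F gauche, Br–CHO gauche; 0.6 + 0.7 = 1.3 kcal/mol.
A (staggered): I–F gauche, I–CHO gauche, Br–F gauche; 0.6 + 1.0 + 0.7 = 2.3 kcal/mol.
E(B) − E(A) = 1.3 − 2.3 = -1.0 kcal/mol.

-1.0 kcal/mol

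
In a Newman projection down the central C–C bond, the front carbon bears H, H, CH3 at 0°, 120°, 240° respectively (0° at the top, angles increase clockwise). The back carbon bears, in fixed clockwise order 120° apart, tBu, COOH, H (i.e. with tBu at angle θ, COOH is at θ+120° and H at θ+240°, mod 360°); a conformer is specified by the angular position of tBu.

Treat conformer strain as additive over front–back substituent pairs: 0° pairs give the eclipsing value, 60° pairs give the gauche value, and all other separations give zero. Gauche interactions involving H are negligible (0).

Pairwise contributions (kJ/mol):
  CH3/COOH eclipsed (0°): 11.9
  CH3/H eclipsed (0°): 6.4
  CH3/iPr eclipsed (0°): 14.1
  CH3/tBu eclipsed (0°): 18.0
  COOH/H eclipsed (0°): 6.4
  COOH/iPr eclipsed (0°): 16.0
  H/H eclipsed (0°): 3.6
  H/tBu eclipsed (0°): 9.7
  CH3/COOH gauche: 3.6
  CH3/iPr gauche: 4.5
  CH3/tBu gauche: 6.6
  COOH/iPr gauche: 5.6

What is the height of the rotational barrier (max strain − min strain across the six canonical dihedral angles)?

tBu at 0° (eclipsed): H–tBu eclipsed, H–COOH eclipsed, CH3–H eclipsed; 9.7 + 6.4 + 6.4 = 22.5 kJ/mol.
tBu at 60° (staggered): CH3–COOH gauche; 3.6 = 3.6 kJ/mol.
tBu at 120° (eclipsed): H–H eclipsed, H–tBu eclipsed, CH3–COOH eclipsed; 3.6 + 9.7 + 11.9 = 25.2 kJ/mol.
tBu at 180° (staggered): CH3–tBu gauche, CH3–COOH gauche; 6.6 + 3.6 = 10.2 kJ/mol.
tBu at 240° (eclipsed): H–COOH eclipsed, H–H eclipsed, CH3–tBu eclipsed; 6.4 + 3.6 + 18.0 = 28.0 kJ/mol.
tBu at 300° (staggered): CH3–tBu gauche; 6.6 = 6.6 kJ/mol.
Max at 240° (28.0 kJ/mol), min at 60° (3.6 kJ/mol); barrier = 24.4 kJ/mol.

24.4 kJ/mol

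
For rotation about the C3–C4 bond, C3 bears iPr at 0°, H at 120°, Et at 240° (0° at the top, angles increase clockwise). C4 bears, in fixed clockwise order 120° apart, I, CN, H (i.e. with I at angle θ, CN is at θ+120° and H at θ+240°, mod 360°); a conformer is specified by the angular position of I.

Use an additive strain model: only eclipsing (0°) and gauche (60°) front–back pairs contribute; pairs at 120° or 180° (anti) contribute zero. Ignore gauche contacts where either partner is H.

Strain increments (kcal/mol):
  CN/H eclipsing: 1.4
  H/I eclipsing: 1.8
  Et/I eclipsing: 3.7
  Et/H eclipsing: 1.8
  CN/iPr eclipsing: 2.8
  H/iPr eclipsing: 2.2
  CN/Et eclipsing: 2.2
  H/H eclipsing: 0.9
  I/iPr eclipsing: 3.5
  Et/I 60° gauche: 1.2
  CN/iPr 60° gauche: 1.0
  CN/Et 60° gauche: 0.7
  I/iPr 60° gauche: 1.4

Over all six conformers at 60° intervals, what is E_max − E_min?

I at 0° (eclipsed): iPr–I eclipsed, H–CN eclipsed, Et–H eclipsed; 3.5 + 1.4 + 1.8 = 6.7 kcal/mol.
I at 60° (staggered): iPr–I gauche, Et–CN gauche; 1.4 + 0.7 = 2.1 kcal/mol.
I at 120° (eclipsed): iPr–H eclipsed, H–I eclipsed, Et–CN eclipsed; 2.2 + 1.8 + 2.2 = 6.2 kcal/mol.
I at 180° (staggered): iPr–CN gauche, Et–I gauche, Et–CN gauche; 1.0 + 1.2 + 0.7 = 2.9 kcal/mol.
I at 240° (eclipsed): iPr–CN eclipsed, H–H eclipsed, Et–I eclipsed; 2.8 + 0.9 + 3.7 = 7.4 kcal/mol.
I at 300° (staggered): iPr–I gauche, iPr–CN gauche, Et–I gauche; 1.4 + 1.0 + 1.2 = 3.6 kcal/mol.
Max at 240° (7.4 kcal/mol), min at 60° (2.1 kcal/mol); barrier = 5.3 kcal/mol.

5.3 kcal/mol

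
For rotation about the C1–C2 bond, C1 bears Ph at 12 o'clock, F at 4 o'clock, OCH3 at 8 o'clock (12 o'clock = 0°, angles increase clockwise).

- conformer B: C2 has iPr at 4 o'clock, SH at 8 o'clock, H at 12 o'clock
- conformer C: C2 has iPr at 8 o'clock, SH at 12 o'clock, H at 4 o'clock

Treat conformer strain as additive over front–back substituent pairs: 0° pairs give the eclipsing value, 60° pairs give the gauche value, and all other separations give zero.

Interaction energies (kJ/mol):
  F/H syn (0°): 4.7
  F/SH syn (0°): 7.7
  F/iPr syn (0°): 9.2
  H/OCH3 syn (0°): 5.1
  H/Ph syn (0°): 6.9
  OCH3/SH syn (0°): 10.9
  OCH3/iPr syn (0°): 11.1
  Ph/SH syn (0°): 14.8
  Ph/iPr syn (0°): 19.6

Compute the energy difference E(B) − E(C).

-3.6 kJ/mol

B is eclipsed. Ph at 0° is eclipsed with H at 0° (6.9); F at 120° is eclipsed with iPr at 120° (9.2); OCH3 at 240° is eclipsed with SH at 240° (10.9). Total 27.0 kJ/mol.
C is eclipsed. Ph at 0° is eclipsed with SH at 0° (14.8); F at 120° is eclipsed with H at 120° (4.7); OCH3 at 240° is eclipsed with iPr at 240° (11.1). Total 30.6 kJ/mol.
E(B) − E(C) = 27.0 − 30.6 = -3.6 kJ/mol.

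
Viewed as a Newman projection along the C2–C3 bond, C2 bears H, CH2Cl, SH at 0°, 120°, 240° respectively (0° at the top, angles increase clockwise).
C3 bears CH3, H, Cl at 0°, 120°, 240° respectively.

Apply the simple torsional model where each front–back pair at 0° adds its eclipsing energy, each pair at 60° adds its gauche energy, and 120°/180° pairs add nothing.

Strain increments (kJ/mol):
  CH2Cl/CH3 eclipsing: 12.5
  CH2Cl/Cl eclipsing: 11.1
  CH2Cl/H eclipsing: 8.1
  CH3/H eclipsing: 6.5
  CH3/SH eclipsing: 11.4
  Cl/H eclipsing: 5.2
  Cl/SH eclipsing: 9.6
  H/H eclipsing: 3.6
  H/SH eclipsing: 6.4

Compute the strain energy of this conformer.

24.2 kJ/mol

This conformer (eclipsed): H(0°)/CH3(0°) eclipsed 6.5; CH2Cl(120°)/H(120°) eclipsed 8.1; SH(240°)/Cl(240°) eclipsed 9.6 → 24.2 kJ/mol.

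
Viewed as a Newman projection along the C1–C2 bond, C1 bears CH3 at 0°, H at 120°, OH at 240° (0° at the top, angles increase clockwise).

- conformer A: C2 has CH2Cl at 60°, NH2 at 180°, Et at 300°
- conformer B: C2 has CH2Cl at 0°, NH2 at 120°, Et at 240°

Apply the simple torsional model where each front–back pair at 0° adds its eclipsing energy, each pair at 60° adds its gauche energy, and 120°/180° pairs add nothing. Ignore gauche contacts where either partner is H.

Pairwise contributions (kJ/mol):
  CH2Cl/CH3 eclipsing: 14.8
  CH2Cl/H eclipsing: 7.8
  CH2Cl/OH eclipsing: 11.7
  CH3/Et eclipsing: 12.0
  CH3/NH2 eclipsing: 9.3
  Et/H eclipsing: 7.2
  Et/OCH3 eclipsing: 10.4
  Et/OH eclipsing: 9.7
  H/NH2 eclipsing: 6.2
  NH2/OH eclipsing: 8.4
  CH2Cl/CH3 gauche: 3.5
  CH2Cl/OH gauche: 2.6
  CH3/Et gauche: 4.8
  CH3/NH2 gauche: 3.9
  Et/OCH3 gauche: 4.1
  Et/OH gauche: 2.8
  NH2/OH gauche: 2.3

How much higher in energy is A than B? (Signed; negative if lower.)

A (staggered): CH3(0°)/CH2Cl(60°) gauche 3.5; CH3(0°)/Et(300°) gauche 4.8; OH(240°)/NH2(180°) gauche 2.3; OH(240°)/Et(300°) gauche 2.8 → 13.4 kJ/mol.
B (eclipsed): CH3(0°)/CH2Cl(0°) eclipsed 14.8; H(120°)/NH2(120°) eclipsed 6.2; OH(240°)/Et(240°) eclipsed 9.7 → 30.7 kJ/mol.
E(A) − E(B) = 13.4 − 30.7 = -17.3 kJ/mol.

-17.3 kJ/mol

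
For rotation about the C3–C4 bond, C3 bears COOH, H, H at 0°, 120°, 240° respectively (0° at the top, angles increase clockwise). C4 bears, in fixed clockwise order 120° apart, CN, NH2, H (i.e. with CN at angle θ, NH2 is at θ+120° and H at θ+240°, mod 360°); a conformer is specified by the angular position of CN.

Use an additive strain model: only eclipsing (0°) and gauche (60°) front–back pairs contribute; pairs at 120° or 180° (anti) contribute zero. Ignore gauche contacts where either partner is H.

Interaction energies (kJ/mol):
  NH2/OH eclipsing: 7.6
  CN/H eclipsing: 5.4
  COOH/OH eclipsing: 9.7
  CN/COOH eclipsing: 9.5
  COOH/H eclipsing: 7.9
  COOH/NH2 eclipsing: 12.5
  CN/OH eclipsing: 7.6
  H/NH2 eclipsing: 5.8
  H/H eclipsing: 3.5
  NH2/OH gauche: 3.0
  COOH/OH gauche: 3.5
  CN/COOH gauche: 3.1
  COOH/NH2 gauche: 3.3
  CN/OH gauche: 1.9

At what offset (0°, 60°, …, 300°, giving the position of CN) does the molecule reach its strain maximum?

240°

CN at 0° is eclipsed. COOH at 0° is eclipsed with CN at 0° (9.5); H at 120° is eclipsed with NH2 at 120° (5.8); H at 240° is eclipsed with H at 240° (3.5). Total 18.8 kJ/mol.
CN at 60° is staggered. COOH at 0° is gauche with CN at 60° (3.1). Total 3.1 kJ/mol.
CN at 120° is eclipsed. COOH at 0° is eclipsed with H at 0° (7.9); H at 120° is eclipsed with CN at 120° (5.4); H at 240° is eclipsed with NH2 at 240° (5.8). Total 19.1 kJ/mol.
CN at 180° is staggered. COOH at 0° is gauche with NH2 at 300° (3.3). Total 3.3 kJ/mol.
CN at 240° is eclipsed. COOH at 0° is eclipsed with NH2 at 0° (12.5); H at 120° is eclipsed with H at 120° (3.5); H at 240° is eclipsed with CN at 240° (5.4). Total 21.4 kJ/mol.
CN at 300° is staggered. COOH at 0° is gauche with CN at 300° (3.1); COOH at 0° is gauche with NH2 at 60° (3.3). Total 6.4 kJ/mol.
The maximum (21.4 kJ/mol) occurs with CN at 240°.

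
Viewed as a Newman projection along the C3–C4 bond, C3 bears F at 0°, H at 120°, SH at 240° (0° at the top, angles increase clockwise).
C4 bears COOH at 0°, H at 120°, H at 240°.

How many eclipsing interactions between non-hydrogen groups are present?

Non-H eclipsing pairs: F(0°)/COOH(0°) — 1 interaction.

1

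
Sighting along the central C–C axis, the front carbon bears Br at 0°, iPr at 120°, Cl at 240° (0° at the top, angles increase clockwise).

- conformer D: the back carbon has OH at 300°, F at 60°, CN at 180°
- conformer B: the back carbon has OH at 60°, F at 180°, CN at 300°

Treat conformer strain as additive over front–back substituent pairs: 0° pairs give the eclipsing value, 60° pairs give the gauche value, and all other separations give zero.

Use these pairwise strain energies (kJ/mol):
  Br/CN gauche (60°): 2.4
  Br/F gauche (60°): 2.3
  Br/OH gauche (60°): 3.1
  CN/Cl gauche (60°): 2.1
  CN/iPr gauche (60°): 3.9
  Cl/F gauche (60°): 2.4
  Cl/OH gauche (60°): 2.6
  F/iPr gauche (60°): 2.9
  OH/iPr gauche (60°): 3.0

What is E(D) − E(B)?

D (staggered): Br–OH gauche, Br–F gauche, iPr–F gauche, iPr–CN gauche, Cl–OH gauche, Cl–CN gauche; 3.1 + 2.3 + 2.9 + 3.9 + 2.6 + 2.1 = 16.9 kJ/mol.
B (staggered): Br–OH gauche, Br–CN gauche, iPr–OH gauche, iPr–F gauche, Cl–F gauche, Cl–CN gauche; 3.1 + 2.4 + 3.0 + 2.9 + 2.4 + 2.1 = 15.9 kJ/mol.
E(D) − E(B) = 16.9 − 15.9 = +1.0 kJ/mol.

+1.0 kJ/mol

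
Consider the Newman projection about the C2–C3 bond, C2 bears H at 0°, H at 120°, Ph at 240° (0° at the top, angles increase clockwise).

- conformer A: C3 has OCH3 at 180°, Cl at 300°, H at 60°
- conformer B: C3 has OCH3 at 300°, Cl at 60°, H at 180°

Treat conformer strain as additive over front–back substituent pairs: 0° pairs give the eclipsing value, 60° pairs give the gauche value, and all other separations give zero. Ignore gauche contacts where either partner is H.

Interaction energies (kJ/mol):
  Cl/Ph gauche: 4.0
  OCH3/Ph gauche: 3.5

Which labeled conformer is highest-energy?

A

A (staggered): Ph–OCH3 gauche, Ph–Cl gauche; 3.5 + 4.0 = 7.5 kJ/mol.
B (staggered): Ph–OCH3 gauche; 3.5 = 3.5 kJ/mol.
A has the highest total (7.5 kJ/mol).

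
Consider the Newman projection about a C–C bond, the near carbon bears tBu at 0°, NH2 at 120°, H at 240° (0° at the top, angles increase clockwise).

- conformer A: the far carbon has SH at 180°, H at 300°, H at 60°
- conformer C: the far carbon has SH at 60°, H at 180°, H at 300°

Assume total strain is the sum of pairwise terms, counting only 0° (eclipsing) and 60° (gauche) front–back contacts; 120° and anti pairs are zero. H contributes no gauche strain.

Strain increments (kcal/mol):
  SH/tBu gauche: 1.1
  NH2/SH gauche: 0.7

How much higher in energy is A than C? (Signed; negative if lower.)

-1.1 kcal/mol

A (staggered): NH2(120°)/SH(180°) gauche 0.7 → 0.7 kcal/mol.
C (staggered): tBu(0°)/SH(60°) gauche 1.1; NH2(120°)/SH(60°) gauche 0.7 → 1.8 kcal/mol.
E(A) − E(C) = 0.7 − 1.8 = -1.1 kcal/mol.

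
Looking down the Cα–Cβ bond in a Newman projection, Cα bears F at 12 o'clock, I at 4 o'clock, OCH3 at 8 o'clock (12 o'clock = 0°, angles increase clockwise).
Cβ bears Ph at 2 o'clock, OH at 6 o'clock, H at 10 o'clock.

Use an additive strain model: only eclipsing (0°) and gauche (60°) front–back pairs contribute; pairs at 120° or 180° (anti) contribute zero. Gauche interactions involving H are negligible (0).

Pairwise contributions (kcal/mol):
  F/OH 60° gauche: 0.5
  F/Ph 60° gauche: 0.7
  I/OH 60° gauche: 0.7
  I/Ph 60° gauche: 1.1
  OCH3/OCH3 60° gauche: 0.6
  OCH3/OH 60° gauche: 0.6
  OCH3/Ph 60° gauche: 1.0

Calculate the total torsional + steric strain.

3.1 kcal/mol

This conformer (staggered): F–Ph gauche, I–Ph gauche, I–OH gauche, OCH3–OH gauche; 0.7 + 1.1 + 0.7 + 0.6 = 3.1 kcal/mol.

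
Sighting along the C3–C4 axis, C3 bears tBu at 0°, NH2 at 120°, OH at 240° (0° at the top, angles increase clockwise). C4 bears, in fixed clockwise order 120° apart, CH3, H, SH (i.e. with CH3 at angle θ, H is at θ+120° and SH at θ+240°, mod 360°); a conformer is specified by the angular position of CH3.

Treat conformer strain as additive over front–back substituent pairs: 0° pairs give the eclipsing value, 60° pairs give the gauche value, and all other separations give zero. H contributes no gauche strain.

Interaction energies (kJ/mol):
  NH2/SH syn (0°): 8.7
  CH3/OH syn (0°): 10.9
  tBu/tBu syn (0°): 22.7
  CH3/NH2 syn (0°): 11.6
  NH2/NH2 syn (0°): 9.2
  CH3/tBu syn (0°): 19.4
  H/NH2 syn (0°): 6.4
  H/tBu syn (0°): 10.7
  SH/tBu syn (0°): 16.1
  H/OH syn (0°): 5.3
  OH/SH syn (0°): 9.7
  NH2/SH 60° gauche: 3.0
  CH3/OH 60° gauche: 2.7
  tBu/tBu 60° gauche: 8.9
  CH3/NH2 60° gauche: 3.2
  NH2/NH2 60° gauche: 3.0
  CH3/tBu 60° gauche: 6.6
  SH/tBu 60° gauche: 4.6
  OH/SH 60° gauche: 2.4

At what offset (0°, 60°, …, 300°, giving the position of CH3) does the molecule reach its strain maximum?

CH3 at 0° is eclipsed. tBu at 0° is eclipsed with CH3 at 0° (19.4); NH2 at 120° is eclipsed with H at 120° (6.4); OH at 240° is eclipsed with SH at 240° (9.7). Total 35.5 kJ/mol.
CH3 at 60° is staggered. tBu at 0° is gauche with CH3 at 60° (6.6); tBu at 0° is gauche with SH at 300° (4.6); NH2 at 120° is gauche with CH3 at 60° (3.2); OH at 240° is gauche with SH at 300° (2.4). Total 16.8 kJ/mol.
CH3 at 120° is eclipsed. tBu at 0° is eclipsed with SH at 0° (16.1); NH2 at 120° is eclipsed with CH3 at 120° (11.6); OH at 240° is eclipsed with H at 240° (5.3). Total 33.0 kJ/mol.
CH3 at 180° is staggered. tBu at 0° is gauche with SH at 60° (4.6); NH2 at 120° is gauche with CH3 at 180° (3.2); NH2 at 120° is gauche with SH at 60° (3.0); OH at 240° is gauche with CH3 at 180° (2.7). Total 13.5 kJ/mol.
CH3 at 240° is eclipsed. tBu at 0° is eclipsed with H at 0° (10.7); NH2 at 120° is eclipsed with SH at 120° (8.7); OH at 240° is eclipsed with CH3 at 240° (10.9). Total 30.3 kJ/mol.
CH3 at 300° is staggered. tBu at 0° is gauche with CH3 at 300° (6.6); NH2 at 120° is gauche with SH at 180° (3.0); OH at 240° is gauche with CH3 at 300° (2.7); OH at 240° is gauche with SH at 180° (2.4). Total 14.7 kJ/mol.
The maximum (35.5 kJ/mol) occurs with CH3 at 0°.

0°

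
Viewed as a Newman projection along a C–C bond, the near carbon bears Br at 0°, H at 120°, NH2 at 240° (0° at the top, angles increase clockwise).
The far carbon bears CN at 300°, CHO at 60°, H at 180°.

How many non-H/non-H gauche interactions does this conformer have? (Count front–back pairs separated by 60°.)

3

Non-H gauche pairs: Br(0°)/CN(300°); Br(0°)/CHO(60°); NH2(240°)/CN(300°) — 3 interactions.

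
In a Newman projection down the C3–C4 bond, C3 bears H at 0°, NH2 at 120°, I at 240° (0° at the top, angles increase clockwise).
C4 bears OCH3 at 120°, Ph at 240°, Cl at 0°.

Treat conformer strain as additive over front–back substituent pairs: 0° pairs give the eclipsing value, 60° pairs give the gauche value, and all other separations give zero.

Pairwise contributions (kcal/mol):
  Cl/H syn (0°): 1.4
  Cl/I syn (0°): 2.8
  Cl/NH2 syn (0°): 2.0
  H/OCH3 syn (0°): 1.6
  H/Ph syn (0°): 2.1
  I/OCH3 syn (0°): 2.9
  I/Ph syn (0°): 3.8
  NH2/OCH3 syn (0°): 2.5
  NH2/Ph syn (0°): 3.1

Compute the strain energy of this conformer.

This conformer is eclipsed. H at 0° is eclipsed with Cl at 0° (1.4); NH2 at 120° is eclipsed with OCH3 at 120° (2.5); I at 240° is eclipsed with Ph at 240° (3.8). Total 7.7 kcal/mol.

7.7 kcal/mol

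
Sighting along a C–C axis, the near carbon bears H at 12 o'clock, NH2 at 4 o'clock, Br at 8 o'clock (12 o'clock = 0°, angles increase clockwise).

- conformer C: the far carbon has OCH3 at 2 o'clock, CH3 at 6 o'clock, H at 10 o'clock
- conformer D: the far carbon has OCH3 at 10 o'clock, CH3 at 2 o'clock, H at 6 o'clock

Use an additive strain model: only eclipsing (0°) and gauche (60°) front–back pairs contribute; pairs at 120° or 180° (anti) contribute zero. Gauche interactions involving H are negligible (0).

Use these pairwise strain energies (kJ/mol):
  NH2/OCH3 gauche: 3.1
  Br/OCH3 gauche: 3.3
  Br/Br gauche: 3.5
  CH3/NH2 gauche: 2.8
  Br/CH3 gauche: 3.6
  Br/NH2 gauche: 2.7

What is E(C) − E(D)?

+3.4 kJ/mol

C (staggered): NH2–OCH3 gauche, NH2–CH3 gauche, Br–CH3 gauche; 3.1 + 2.8 + 3.6 = 9.5 kJ/mol.
D (staggered): NH2–CH3 gauche, Br–OCH3 gauche; 2.8 + 3.3 = 6.1 kJ/mol.
E(C) − E(D) = 9.5 − 6.1 = +3.4 kJ/mol.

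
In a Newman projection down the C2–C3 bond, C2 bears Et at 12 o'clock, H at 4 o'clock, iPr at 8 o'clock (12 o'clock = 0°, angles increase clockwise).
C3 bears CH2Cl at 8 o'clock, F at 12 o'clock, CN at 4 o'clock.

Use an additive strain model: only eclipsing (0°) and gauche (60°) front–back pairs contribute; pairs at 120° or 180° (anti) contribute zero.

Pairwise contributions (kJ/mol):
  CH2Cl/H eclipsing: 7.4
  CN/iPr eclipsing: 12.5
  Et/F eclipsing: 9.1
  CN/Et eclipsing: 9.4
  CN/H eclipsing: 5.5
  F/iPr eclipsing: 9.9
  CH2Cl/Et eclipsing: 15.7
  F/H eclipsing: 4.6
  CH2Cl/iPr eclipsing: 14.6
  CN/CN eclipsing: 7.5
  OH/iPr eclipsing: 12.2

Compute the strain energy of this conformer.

29.2 kJ/mol

This conformer (eclipsed): Et(0°)/F(0°) eclipsed 9.1; H(120°)/CN(120°) eclipsed 5.5; iPr(240°)/CH2Cl(240°) eclipsed 14.6 → 29.2 kJ/mol.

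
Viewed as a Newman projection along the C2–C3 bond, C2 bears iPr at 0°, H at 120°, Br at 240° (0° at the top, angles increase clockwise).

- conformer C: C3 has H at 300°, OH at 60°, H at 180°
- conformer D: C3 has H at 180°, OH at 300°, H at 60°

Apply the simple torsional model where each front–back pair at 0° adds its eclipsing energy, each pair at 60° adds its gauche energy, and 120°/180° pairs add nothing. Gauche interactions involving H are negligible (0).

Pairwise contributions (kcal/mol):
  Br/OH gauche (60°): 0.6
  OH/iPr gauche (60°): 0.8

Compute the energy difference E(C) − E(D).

C is staggered. iPr at 0° is gauche with OH at 60° (0.8). Total 0.8 kcal/mol.
D is staggered. iPr at 0° is gauche with OH at 300° (0.8); Br at 240° is gauche with OH at 300° (0.6). Total 1.4 kcal/mol.
E(C) − E(D) = 0.8 − 1.4 = -0.6 kcal/mol.

-0.6 kcal/mol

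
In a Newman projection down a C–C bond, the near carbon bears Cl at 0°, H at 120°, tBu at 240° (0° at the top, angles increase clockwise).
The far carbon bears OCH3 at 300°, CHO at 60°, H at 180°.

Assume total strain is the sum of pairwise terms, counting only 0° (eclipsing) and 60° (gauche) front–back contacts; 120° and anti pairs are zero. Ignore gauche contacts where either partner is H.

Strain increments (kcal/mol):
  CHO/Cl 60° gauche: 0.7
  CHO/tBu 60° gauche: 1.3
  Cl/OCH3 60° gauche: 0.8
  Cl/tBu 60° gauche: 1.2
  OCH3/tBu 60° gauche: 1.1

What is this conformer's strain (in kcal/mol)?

2.6 kcal/mol

This conformer (staggered): Cl(0°)/OCH3(300°) gauche 0.8; Cl(0°)/CHO(60°) gauche 0.7; tBu(240°)/OCH3(300°) gauche 1.1 → 2.6 kcal/mol.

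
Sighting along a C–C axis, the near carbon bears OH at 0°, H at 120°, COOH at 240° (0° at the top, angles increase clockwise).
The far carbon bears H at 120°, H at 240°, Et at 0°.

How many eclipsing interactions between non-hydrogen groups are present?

Non-H eclipsing pairs: OH(0°)/Et(0°) — 1 interaction.

1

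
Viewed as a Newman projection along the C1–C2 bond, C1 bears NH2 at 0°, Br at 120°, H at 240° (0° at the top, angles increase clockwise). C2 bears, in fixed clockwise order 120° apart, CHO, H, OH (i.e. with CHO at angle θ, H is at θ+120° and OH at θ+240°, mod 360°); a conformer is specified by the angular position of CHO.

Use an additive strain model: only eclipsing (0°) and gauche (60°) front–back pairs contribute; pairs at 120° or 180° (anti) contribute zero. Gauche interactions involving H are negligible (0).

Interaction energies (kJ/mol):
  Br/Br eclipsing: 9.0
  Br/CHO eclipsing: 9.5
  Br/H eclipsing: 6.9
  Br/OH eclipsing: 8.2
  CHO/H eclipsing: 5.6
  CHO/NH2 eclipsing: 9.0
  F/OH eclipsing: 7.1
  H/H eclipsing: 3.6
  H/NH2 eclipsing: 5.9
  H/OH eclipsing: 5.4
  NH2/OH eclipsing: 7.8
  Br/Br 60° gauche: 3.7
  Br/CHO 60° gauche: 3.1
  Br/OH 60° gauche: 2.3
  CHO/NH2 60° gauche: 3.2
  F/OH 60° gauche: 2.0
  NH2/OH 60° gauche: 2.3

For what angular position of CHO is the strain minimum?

CHO at 0° is eclipsed. NH2 at 0° is eclipsed with CHO at 0° (9.0); Br at 120° is eclipsed with H at 120° (6.9); H at 240° is eclipsed with OH at 240° (5.4). Total 21.3 kJ/mol.
CHO at 60° is staggered. NH2 at 0° is gauche with CHO at 60° (3.2); NH2 at 0° is gauche with OH at 300° (2.3); Br at 120° is gauche with CHO at 60° (3.1). Total 8.6 kJ/mol.
CHO at 120° is eclipsed. NH2 at 0° is eclipsed with OH at 0° (7.8); Br at 120° is eclipsed with CHO at 120° (9.5); H at 240° is eclipsed with H at 240° (3.6). Total 20.9 kJ/mol.
CHO at 180° is staggered. NH2 at 0° is gauche with OH at 60° (2.3); Br at 120° is gauche with CHO at 180° (3.1); Br at 120° is gauche with OH at 60° (2.3). Total 7.7 kJ/mol.
CHO at 240° is eclipsed. NH2 at 0° is eclipsed with H at 0° (5.9); Br at 120° is eclipsed with OH at 120° (8.2); H at 240° is eclipsed with CHO at 240° (5.6). Total 19.7 kJ/mol.
CHO at 300° is staggered. NH2 at 0° is gauche with CHO at 300° (3.2); Br at 120° is gauche with OH at 180° (2.3). Total 5.5 kJ/mol.
The minimum (5.5 kJ/mol) occurs with CHO at 300°.

300°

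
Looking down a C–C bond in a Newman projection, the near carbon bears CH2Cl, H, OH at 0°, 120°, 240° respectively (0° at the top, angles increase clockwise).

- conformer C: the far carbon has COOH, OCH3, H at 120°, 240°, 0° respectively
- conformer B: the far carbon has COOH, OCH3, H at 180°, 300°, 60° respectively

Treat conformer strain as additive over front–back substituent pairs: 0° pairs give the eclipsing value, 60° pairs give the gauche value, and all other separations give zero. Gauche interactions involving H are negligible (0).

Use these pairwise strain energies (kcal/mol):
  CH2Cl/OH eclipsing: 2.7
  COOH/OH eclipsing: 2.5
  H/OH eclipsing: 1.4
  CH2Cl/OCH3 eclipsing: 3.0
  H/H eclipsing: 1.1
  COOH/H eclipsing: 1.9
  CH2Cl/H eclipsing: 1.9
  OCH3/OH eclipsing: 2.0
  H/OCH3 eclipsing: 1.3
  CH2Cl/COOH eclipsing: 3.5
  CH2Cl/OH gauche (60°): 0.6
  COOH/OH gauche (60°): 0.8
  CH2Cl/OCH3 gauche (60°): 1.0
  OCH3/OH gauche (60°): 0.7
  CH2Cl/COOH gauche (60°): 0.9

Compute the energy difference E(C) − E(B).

C (eclipsed): CH2Cl–H eclipsed, H–COOH eclipsed, OH–OCH3 eclipsed; 1.9 + 1.9 + 2.0 = 5.8 kcal/mol.
B (staggered): CH2Cl–OCH3 gauche, OH–COOH gauche, OH–OCH3 gauche; 1.0 + 0.8 + 0.7 = 2.5 kcal/mol.
E(C) − E(B) = 5.8 − 2.5 = +3.3 kcal/mol.

+3.3 kcal/mol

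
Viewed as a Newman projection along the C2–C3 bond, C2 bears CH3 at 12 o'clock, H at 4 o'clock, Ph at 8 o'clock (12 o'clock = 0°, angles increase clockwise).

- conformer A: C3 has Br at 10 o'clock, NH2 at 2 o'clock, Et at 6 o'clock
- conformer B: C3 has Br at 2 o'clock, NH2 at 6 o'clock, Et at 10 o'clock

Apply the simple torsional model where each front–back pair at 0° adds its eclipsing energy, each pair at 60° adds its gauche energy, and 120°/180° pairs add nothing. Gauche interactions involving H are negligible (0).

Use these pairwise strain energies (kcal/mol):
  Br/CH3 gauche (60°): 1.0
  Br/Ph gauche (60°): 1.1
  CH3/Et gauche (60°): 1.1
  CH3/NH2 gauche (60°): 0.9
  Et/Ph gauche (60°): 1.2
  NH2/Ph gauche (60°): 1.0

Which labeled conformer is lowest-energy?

A is staggered. CH3 at 0° is gauche with Br at 300° (1.0); CH3 at 0° is gauche with NH2 at 60° (0.9); Ph at 240° is gauche with Br at 300° (1.1); Ph at 240° is gauche with Et at 180° (1.2). Total 4.2 kcal/mol.
B is staggered. CH3 at 0° is gauche with Br at 60° (1.0); CH3 at 0° is gauche with Et at 300° (1.1); Ph at 240° is gauche with NH2 at 180° (1.0); Ph at 240° is gauche with Et at 300° (1.2). Total 4.3 kcal/mol.
A has the lowest total (4.2 kcal/mol).

A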